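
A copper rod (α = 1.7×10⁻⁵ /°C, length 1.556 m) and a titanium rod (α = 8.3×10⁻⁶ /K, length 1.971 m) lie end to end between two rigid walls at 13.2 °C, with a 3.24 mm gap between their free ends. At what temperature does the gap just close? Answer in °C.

T = 88.9 °C

α₁L₁ = 2.6452×10⁻⁵ m/K, α₂L₂ = 1.63593×10⁻⁵ m/K → total 4.28113×10⁻⁵ m/K
ΔT = g/(α₁L₁+α₂L₂) = 3.24×10⁻³ / 4.28113×10⁻⁵ = 75.681 K
T = 13.2 + 75.681 = 88.881 °C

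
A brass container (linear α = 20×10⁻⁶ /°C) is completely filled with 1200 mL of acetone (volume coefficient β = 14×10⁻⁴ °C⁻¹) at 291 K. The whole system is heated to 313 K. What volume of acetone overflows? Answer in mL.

The container also expands: β_container ≈ 3α = 6.0×10⁻⁵ /K
Net overflow = V₀(β_liq − 3α_cont)ΔT
β − 3α = 1.40×10⁻³ − 6.0×10⁻⁵ = 1.34×10⁻³ /K; ΔT = 22 K
ΔV = 1200 × 1.34×10⁻³ × 22 = 35.4 mL

35.4 mL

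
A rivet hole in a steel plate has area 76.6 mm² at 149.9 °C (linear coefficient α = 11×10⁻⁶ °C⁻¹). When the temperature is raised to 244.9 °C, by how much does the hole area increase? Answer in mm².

ΔA = 0.160 mm²

Area coefficient ≈ 2α; |ΔT| = 95.0 K
ΔA = 2αA₀ΔT = 2(11×10⁻⁶)(76.6)(95.0) = 0.160 mm²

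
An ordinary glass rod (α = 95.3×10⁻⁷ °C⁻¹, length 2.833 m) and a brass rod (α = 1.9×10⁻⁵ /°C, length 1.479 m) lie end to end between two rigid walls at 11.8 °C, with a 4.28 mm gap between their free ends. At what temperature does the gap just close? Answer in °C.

α₁L₁ = 2.699849×10⁻⁵ m/K, α₂L₂ = 2.8101×10⁻⁵ m/K → total 5.509949×10⁻⁵ m/K
ΔT = g/(α₁L₁+α₂L₂) = 4.28×10⁻³ / 5.509949×10⁻⁵ = 77.678 K
T = 11.8 + 77.678 = 89.478 °C

T = 89.5 °C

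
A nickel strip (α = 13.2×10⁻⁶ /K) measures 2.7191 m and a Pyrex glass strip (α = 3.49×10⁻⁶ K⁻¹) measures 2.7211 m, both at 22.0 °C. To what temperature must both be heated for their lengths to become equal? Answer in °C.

L₁(1 + α₁ΔT) = L₂(1 + α₂ΔT) ⇒ ΔT = (L₂ − L₁)/(α₁L₁ − α₂L₂)
L₂ − L₁ = 2.7211 − 2.7191 = 2.00×10⁻³ m
α₁L₁ − α₂L₂ = 13.2×10⁻⁶×2.7191 − 3.49×10⁻⁶×2.7211 = 2.6395481×10⁻⁵ m/K
ΔT = 2.00×10⁻³ / 2.6395481×10⁻⁵ = 75.7705 K
T = 22.0 + 75.7705 = 97.7705 °C

T = 97.77 °C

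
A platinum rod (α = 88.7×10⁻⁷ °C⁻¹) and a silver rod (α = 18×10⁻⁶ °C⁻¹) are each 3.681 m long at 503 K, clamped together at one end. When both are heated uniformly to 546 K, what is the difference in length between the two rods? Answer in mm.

1.45 mm

ΔT = 43 K
platinum: ΔL = 88.7×10⁻⁷ × 3.681 m × 43 = 1.4040×10⁻³ m = 1.4040 mm
silver: ΔL = 18×10⁻⁶ × 3.681 m × 43 = 2.8491×10⁻³ m = 2.8491 mm
difference = 2.8491 − 1.4040 = 1.4451 mm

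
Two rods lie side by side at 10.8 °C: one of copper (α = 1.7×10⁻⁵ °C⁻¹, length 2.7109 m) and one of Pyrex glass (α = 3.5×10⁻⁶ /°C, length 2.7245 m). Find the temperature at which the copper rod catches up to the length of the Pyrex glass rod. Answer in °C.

T = 382.9 °C

L₁(1 + α₁ΔT) = L₂(1 + α₂ΔT) ⇒ ΔT = (L₂ − L₁)/(α₁L₁ − α₂L₂)
L₂ − L₁ = 2.7245 − 2.7109 = 1.36×10⁻² m
α₁L₁ − α₂L₂ = 1.7×10⁻⁵×2.7109 − 3.5×10⁻⁶×2.7245 = 3.654955×10⁻⁵ m/K
ΔT = 1.36×10⁻² / 3.654955×10⁻⁵ = 372.098 K
T = 10.8 + 372.098 = 382.898 °C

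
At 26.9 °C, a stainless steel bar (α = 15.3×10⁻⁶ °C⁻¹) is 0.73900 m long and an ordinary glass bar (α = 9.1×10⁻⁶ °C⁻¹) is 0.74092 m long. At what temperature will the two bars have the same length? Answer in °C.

T = 447.6 °C

Equal length when α₁L₁ΔT − α₂L₂ΔT = L₂ − L₁ = 1.92×10⁻³ m
α₁L₁ = 1.13067×10⁻⁵, α₂L₂ = 6.742372×10⁻⁶ → Δ(αL) = 4.564328×10⁻⁶ m/K
ΔT = 1.92×10⁻³ / 4.564328×10⁻⁶ = 420.653 K, so T = 26.9 + 420.653 = 447.553 °C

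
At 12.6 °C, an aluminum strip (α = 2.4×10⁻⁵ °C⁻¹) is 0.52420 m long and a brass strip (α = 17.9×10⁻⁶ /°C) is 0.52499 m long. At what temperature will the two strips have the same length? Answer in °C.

Equal length when α₁L₁ΔT − α₂L₂ΔT = L₂ − L₁ = 7.90×10⁻⁴ m
α₁L₁ = 1.25808×10⁻⁵, α₂L₂ = 9.397321×10⁻⁶ → Δ(αL) = 3.183479×10⁻⁶ m/K
ΔT = 7.90×10⁻⁴ / 3.183479×10⁻⁶ = 248.156 K, so T = 12.6 + 248.156 = 260.756 °C

T = 260.8 °C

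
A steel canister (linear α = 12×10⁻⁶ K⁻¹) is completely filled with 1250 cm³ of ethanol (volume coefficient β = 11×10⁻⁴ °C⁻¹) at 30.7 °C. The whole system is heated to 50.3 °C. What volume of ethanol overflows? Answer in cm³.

26.1 cm³

The canister also expands: β_container ≈ 3α = 3.6×10⁻⁵ /K
Net overflow = V₀(β_liq − 3α_cont)ΔT
β − 3α = 1.10×10⁻³ − 3.6×10⁻⁵ = 1.064×10⁻³ /K; ΔT = 19.6 K
ΔV = 1250 × 1.064×10⁻³ × 19.6 = 26.1 cm³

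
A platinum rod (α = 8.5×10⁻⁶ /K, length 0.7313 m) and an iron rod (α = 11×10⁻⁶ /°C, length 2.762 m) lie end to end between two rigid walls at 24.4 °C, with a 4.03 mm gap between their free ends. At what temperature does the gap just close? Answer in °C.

T = 135 °C

Gap closes when ΔL₁ + ΔL₂ = 4.03 mm = 4.03×10⁻³ m
(α₁L₁ + α₂L₂)ΔT = g
α₁L₁ + α₂L₂ = 8.5×10⁻⁶×0.7313 + 11×10⁻⁶×2.762 = 3.659805×10⁻⁵ m/K
ΔT = 4.03×10⁻³ / 3.659805×10⁻⁵ = 110.12 K
T = 24.4 + 110.12 = 134.52 °C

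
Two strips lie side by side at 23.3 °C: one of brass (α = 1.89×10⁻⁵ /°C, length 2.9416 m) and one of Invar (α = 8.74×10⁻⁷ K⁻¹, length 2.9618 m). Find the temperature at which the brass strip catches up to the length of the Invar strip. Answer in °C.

Equal length when α₁L₁ΔT − α₂L₂ΔT = L₂ − L₁ = 2.02×10⁻² m
α₁L₁ = 5.559624×10⁻⁵, α₂L₂ = 2.5886132×10⁻⁶ → Δ(αL) = 5.30076268×10⁻⁵ m/K
ΔT = 2.02×10⁻² / 5.30076268×10⁻⁵ = 381.077 K, so T = 23.3 + 381.077 = 404.377 °C

T = 404.4 °C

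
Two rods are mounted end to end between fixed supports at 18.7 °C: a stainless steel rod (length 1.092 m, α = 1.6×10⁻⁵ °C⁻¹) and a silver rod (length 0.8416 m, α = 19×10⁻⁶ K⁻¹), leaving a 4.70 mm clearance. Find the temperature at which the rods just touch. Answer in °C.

T = 159 °C

Gap closes when ΔL₁ + ΔL₂ = 4.70 mm = 4.70×10⁻³ m
(α₁L₁ + α₂L₂)ΔT = g
α₁L₁ + α₂L₂ = 1.6×10⁻⁵×1.092 + 19×10⁻⁶×0.8416 = 3.34624×10⁻⁵ m/K
ΔT = 4.70×10⁻³ / 3.34624×10⁻⁵ = 140.46 K
T = 18.7 + 140.46 = 159.16 °C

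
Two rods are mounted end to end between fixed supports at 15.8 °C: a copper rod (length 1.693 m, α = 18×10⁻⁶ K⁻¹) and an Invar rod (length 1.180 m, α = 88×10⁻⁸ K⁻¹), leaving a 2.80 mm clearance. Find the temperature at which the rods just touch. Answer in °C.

T = 105 °C

Gap closes when ΔL₁ + ΔL₂ = 2.80 mm = 2.80×10⁻³ m
(α₁L₁ + α₂L₂)ΔT = g
α₁L₁ + α₂L₂ = 18×10⁻⁶×1.693 + 88×10⁻⁸×1.180 = 3.15124×10⁻⁵ m/K
ΔT = 2.80×10⁻³ / 3.15124×10⁻⁵ = 88.85 K
T = 15.8 + 88.85 = 104.65 °C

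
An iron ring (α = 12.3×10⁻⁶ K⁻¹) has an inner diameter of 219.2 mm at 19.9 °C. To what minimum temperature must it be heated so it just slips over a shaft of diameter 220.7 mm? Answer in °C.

Required Δd = 220.7 − 219.2 = 1.5 mm
Δd = αd₀ΔT ⇒ ΔT = Δd/(αd₀) = 1.5 / (12.3×10⁻⁶ × 219.2) = 556.35 K
T_min = 19.9 + 556.35 = 576.25 °C

T = 576 °C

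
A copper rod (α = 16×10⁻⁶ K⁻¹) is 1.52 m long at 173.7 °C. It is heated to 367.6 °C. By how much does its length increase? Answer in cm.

|ΔT| = |367.6 − 173.7| = 193.9 K
ΔL = αL₀ΔT = (16×10⁻⁶)(1.52)(193.9) = 4.72×10⁻³ m

ΔL = 0.472 cm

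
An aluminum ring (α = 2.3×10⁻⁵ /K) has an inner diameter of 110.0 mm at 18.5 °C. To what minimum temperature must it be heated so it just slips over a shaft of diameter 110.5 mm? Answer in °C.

T = 216 °C

Required Δd = 110.5 − 110.0 = 0.5 mm
Δd = αd₀ΔT ⇒ ΔT = Δd/(αd₀) = 0.5 / (2.3×10⁻⁵ × 110.0) = 197.63 K
T_min = 18.5 + 197.63 = 216.13 °C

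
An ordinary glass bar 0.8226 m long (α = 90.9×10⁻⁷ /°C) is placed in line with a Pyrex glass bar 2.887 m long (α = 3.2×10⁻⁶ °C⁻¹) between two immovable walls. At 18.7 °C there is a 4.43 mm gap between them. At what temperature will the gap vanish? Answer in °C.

T = 284 °C

α₁L₁ = 7.477434×10⁻⁶ m/K, α₂L₂ = 9.2384×10⁻⁶ m/K → total 1.6715834×10⁻⁵ m/K
ΔT = g/(α₁L₁+α₂L₂) = 4.43×10⁻³ / 1.6715834×10⁻⁵ = 265.02 K
T = 18.7 + 265.02 = 283.72 °C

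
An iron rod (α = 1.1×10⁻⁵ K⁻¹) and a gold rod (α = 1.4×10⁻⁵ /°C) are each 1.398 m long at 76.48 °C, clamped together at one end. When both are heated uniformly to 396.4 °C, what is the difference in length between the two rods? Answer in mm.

ΔT = 319.92 K
iron: ΔL = 1.1×10⁻⁵ × 1.398 m × 319.92 = 4.9197×10⁻³ m = 4.9197 mm
gold: ΔL = 1.4×10⁻⁵ × 1.398 m × 319.92 = 6.2615×10⁻³ m = 6.2615 mm
difference = 6.2615 − 4.9197 = 1.3418 mm

1.34 mm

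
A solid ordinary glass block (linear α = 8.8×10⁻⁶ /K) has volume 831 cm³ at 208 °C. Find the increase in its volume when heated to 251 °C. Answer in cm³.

Isotropic solid: β ≈ 3α = 2.6×10⁻⁵ /K; ΔT = 43 K
ΔV = 3αV₀ΔT = 3(8.8×10⁻⁶)(831)(43) = 0.943 cm³

ΔV = 0.943 cm³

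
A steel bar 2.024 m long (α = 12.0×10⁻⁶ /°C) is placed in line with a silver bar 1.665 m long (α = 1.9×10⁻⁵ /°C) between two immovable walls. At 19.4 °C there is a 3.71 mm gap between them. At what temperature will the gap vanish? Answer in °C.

Gap closes when ΔL₁ + ΔL₂ = 3.71 mm = 3.71×10⁻³ m
(α₁L₁ + α₂L₂)ΔT = g
α₁L₁ + α₂L₂ = 12.0×10⁻⁶×2.024 + 1.9×10⁻⁵×1.665 = 5.5923×10⁻⁵ m/K
ΔT = 3.71×10⁻³ / 5.5923×10⁻⁵ = 66.341 K
T = 19.4 + 66.341 = 85.741 °C

T = 85.7 °C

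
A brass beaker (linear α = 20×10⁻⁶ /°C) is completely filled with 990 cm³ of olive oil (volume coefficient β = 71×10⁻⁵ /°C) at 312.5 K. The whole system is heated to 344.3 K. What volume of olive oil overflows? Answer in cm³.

The beaker also expands: β_container ≈ 3α = 6.0×10⁻⁵ /K
Net overflow = V₀(β_liq − 3α_cont)ΔT
β − 3α = 7.10×10⁻⁴ − 6.0×10⁻⁵ = 6.50×10⁻⁴ /K; ΔT = 31.8 K
ΔV = 990 × 6.50×10⁻⁴ × 31.8 = 20.5 cm³

20.5 cm³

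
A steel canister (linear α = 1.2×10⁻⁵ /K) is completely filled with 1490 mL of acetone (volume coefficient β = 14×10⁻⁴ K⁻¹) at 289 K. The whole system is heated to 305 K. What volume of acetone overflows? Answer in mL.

The canister also expands: β_container ≈ 3α = 3.6×10⁻⁵ /K
Net overflow = V₀(β_liq − 3α_cont)ΔT
β − 3α = 1.40×10⁻³ − 3.6×10⁻⁵ = 1.364×10⁻³ /K; ΔT = 16 K
ΔV = 1490 × 1.364×10⁻³ × 16 = 32.5 mL

32.5 mL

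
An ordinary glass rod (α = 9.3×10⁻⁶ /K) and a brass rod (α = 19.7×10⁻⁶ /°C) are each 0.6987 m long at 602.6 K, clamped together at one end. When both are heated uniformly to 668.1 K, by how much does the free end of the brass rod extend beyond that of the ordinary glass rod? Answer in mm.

0.476 mm

ΔT = 65.5 K
ordinary glass: ΔL = 9.3×10⁻⁶ × 0.6987 m × 65.5 = 4.2561×10⁻⁴ m = 0.42561 mm
brass: ΔL = 19.7×10⁻⁶ × 0.6987 m × 65.5 = 9.0157×10⁻⁴ m = 0.90157 mm
difference = 0.90157 − 0.42561 = 0.47596 mm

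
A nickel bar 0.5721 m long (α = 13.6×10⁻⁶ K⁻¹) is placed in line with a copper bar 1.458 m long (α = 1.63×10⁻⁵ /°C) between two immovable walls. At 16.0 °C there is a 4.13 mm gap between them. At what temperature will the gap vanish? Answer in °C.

T = 147 °C

α₁L₁ = 7.78056×10⁻⁶ m/K, α₂L₂ = 2.37654×10⁻⁵ m/K → total 3.154596×10⁻⁵ m/K
ΔT = g/(α₁L₁+α₂L₂) = 4.13×10⁻³ / 3.154596×10⁻⁵ = 130.92 K
T = 16.0 + 130.92 = 146.92 °C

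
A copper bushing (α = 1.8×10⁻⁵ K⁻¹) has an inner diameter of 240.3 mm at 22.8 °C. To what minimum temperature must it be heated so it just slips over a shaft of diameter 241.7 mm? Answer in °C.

Required Δd = 241.7 − 240.3 = 1.4 mm
Δd = αd₀ΔT ⇒ ΔT = Δd/(αd₀) = 1.4 / (1.8×10⁻⁵ × 240.3) = 323.67 K
T_min = 22.8 + 323.67 = 346.47 °C

T = 346 °C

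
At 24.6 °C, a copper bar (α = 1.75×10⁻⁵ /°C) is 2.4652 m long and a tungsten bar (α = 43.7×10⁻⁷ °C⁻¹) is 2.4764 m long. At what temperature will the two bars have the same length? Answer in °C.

L₁(1 + α₁ΔT) = L₂(1 + α₂ΔT) ⇒ ΔT = (L₂ − L₁)/(α₁L₁ − α₂L₂)
L₂ − L₁ = 2.4764 − 2.4652 = 1.12×10⁻² m
α₁L₁ − α₂L₂ = 1.75×10⁻⁵×2.4652 − 43.7×10⁻⁷×2.4764 = 3.2319132×10⁻⁵ m/K
ΔT = 1.12×10⁻² / 3.2319132×10⁻⁵ = 346.544 K
T = 24.6 + 346.544 = 371.144 °C

T = 371.1 °C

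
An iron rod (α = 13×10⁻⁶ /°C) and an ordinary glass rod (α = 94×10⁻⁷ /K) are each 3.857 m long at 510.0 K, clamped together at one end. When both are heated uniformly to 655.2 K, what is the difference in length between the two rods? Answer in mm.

ΔT = 145.2 K
iron: ΔL = 13×10⁻⁶ × 3.857 m × 145.2 = 7.2805×10⁻³ m = 7.2805 mm
ordinary glass: ΔL = 94×10⁻⁷ × 3.857 m × 145.2 = 5.2643×10⁻³ m = 5.2643 mm
difference = 7.2805 − 5.2643 = 2.0162 mm

2.02 mm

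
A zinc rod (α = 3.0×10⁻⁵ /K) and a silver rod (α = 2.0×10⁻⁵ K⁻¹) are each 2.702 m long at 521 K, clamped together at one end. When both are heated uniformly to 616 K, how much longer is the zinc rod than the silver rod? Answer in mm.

2.57 mm

ΔT = 95 K
zinc: ΔL = 3.0×10⁻⁵ × 2.702 m × 95 = 7.7007×10⁻³ m = 7.7007 mm
silver: ΔL = 2.0×10⁻⁵ × 2.702 m × 95 = 5.1338×10⁻³ m = 5.1338 mm
difference = 7.7007 − 5.1338 = 2.5669 mm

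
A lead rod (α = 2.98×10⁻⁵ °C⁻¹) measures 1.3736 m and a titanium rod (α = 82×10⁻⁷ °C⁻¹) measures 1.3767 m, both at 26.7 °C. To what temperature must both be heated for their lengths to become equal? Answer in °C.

T = 131.3 °C

Equal length when α₁L₁ΔT − α₂L₂ΔT = L₂ − L₁ = 3.10×10⁻³ m
α₁L₁ = 4.093328×10⁻⁵, α₂L₂ = 1.128894×10⁻⁵ → Δ(αL) = 2.964434×10⁻⁵ m/K
ΔT = 3.10×10⁻³ / 2.964434×10⁻⁵ = 104.573 K, so T = 26.7 + 104.573 = 131.273 °C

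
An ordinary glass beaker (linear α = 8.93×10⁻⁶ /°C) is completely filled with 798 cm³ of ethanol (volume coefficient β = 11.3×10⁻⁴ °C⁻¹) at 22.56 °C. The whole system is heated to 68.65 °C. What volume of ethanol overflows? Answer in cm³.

40.6 cm³

The beaker also expands: β_container ≈ 3α = 2.679×10⁻⁵ /K
Net overflow = V₀(β_liq − 3α_cont)ΔT
β − 3α = 1.13×10⁻³ − 2.679×10⁻⁵ = 1.10321×10⁻³ /K; ΔT = 46.09 K
ΔV = 798 × 1.10321×10⁻³ × 46.09 = 40.6 cm³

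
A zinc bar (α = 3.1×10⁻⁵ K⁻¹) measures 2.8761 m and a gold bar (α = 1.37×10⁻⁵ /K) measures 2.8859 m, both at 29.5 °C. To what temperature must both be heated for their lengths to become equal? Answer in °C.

Equal length when α₁L₁ΔT − α₂L₂ΔT = L₂ − L₁ = 9.80×10⁻³ m
α₁L₁ = 8.91591×10⁻⁵, α₂L₂ = 3.953683×10⁻⁵ → Δ(αL) = 4.962227×10⁻⁵ m/K
ΔT = 9.80×10⁻³ / 4.962227×10⁻⁵ = 197.492 K, so T = 29.5 + 197.492 = 226.992 °C

T = 227.0 °C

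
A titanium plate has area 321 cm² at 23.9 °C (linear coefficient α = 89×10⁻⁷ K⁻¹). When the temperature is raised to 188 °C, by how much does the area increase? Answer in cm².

Area coefficient ≈ 2α; |ΔT| = 164.1 K
ΔA = 2αA₀ΔT = 2(89×10⁻⁷)(321)(164.1) = 0.938 cm²

ΔA = 0.938 cm²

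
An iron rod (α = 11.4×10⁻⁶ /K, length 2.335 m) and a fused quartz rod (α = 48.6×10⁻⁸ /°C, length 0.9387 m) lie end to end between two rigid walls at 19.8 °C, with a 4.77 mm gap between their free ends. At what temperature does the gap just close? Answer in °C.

T = 196 °C

Gap closes when ΔL₁ + ΔL₂ = 4.77 mm = 4.77×10⁻³ m
(α₁L₁ + α₂L₂)ΔT = g
α₁L₁ + α₂L₂ = 11.4×10⁻⁶×2.335 + 48.6×10⁻⁸×0.9387 = 2.70752082×10⁻⁵ m/K
ΔT = 4.77×10⁻³ / 2.70752082×10⁻⁵ = 176.18 K
T = 19.8 + 176.18 = 195.98 °C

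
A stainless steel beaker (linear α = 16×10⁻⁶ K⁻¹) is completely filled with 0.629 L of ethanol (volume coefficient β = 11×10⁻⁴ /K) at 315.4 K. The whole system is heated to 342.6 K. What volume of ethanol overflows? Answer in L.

The beaker also expands: β_container ≈ 3α = 4.8×10⁻⁵ /K
Net overflow = V₀(β_liq − 3α_cont)ΔT
β − 3α = 1.10×10⁻³ − 4.8×10⁻⁵ = 1.052×10⁻³ /K; ΔT = 27.2 K
ΔV = 0.629 × 1.052×10⁻³ × 27.2 = 0.0180 L

0.0180 L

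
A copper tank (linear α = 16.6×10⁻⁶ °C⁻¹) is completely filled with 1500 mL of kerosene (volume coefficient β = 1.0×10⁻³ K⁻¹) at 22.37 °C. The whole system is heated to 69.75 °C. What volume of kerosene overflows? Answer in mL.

67.5 mL

The tank also expands: β_container ≈ 3α = 4.98×10⁻⁵ /K
Net overflow = V₀(β_liq − 3α_cont)ΔT
β − 3α = 1.00×10⁻³ − 4.98×10⁻⁵ = 9.502×10⁻⁴ /K; ΔT = 47.38 K
ΔV = 1500 × 9.502×10⁻⁴ × 47.38 = 67.5 mL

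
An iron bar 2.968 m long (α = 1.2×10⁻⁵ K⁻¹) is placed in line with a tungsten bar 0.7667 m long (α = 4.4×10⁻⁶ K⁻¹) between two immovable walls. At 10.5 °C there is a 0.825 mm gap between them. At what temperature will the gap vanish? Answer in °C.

Gap closes when ΔL₁ + ΔL₂ = 0.825 mm = 8.25×10⁻⁴ m
(α₁L₁ + α₂L₂)ΔT = g
α₁L₁ + α₂L₂ = 1.2×10⁻⁵×2.968 + 4.4×10⁻⁶×0.7667 = 3.898948×10⁻⁵ m/K
ΔT = 8.25×10⁻⁴ / 3.898948×10⁻⁵ = 21.160 K
T = 10.5 + 21.160 = 31.660 °C

T = 31.7 °C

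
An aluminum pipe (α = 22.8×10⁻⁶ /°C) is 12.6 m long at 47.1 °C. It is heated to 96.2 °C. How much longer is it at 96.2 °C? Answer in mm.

ΔL = 14.1 mm

|ΔT| = |96.2 − 47.1| = 49.1 K
ΔL = αL₀ΔT = (22.8×10⁻⁶)(12.6)(49.1) = 1.41×10⁻² m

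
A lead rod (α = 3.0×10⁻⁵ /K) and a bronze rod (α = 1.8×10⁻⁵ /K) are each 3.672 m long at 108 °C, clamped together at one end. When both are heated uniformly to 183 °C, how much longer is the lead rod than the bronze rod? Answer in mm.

ΔT = 75 K
lead: ΔL = 3.0×10⁻⁵ × 3.672 m × 75 = 8.2620×10⁻³ m = 8.2620 mm
bronze: ΔL = 1.8×10⁻⁵ × 3.672 m × 75 = 4.9572×10⁻³ m = 4.9572 mm
difference = 8.2620 − 4.9572 = 3.3048 mm

3.30 mm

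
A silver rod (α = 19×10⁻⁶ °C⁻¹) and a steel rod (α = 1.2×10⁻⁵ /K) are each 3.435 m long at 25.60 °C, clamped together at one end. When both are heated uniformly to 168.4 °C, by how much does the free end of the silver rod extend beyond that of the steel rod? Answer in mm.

3.43 mm

ΔT = 142.80 K
silver: ΔL = 19×10⁻⁶ × 3.435 m × 142.80 = 9.3198×10⁻³ m = 9.3198 mm
steel: ΔL = 1.2×10⁻⁵ × 3.435 m × 142.80 = 5.8862×10⁻³ m = 5.8862 mm
difference = 9.3198 − 5.8862 = 3.4336 mm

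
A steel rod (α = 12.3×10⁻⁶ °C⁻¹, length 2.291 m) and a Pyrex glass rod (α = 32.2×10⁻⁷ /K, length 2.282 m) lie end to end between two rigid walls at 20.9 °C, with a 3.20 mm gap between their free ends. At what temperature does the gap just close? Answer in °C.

T = 111 °C

Gap closes when ΔL₁ + ΔL₂ = 3.20 mm = 3.20×10⁻³ m
(α₁L₁ + α₂L₂)ΔT = g
α₁L₁ + α₂L₂ = 12.3×10⁻⁶×2.291 + 32.2×10⁻⁷×2.282 = 3.552734×10⁻⁵ m/K
ΔT = 3.20×10⁻³ / 3.552734×10⁻⁵ = 90.07 K
T = 20.9 + 90.07 = 110.97 °C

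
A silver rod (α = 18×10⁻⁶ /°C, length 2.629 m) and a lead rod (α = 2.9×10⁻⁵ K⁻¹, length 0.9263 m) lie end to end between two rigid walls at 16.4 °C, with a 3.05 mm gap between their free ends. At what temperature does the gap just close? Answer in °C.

α₁L₁ = 4.7322×10⁻⁵ m/K, α₂L₂ = 2.68627×10⁻⁵ m/K → total 7.41847×10⁻⁵ m/K
ΔT = g/(α₁L₁+α₂L₂) = 3.05×10⁻³ / 7.41847×10⁻⁵ = 41.114 K
T = 16.4 + 41.114 = 57.514 °C

T = 57.5 °C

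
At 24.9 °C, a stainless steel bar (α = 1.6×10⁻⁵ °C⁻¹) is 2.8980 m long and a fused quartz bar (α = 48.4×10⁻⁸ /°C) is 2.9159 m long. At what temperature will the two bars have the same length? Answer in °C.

T = 423.1 °C

Equal length when α₁L₁ΔT − α₂L₂ΔT = L₂ − L₁ = 1.79×10⁻² m
α₁L₁ = 4.6368×10⁻⁵, α₂L₂ = 1.4112956×10⁻⁶ → Δ(αL) = 4.49567044×10⁻⁵ m/K
ΔT = 1.79×10⁻² / 4.49567044×10⁻⁵ = 398.161 K, so T = 24.9 + 398.161 = 423.061 °C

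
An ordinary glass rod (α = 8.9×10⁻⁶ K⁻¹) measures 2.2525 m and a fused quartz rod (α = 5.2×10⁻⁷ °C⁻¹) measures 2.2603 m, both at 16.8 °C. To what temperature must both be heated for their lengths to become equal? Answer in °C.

L₁(1 + α₁ΔT) = L₂(1 + α₂ΔT) ⇒ ΔT = (L₂ − L₁)/(α₁L₁ − α₂L₂)
L₂ − L₁ = 2.2603 − 2.2525 = 7.80×10⁻³ m
α₁L₁ − α₂L₂ = 8.9×10⁻⁶×2.2525 − 5.2×10⁻⁷×2.2603 = 1.8871894×10⁻⁵ m/K
ΔT = 7.80×10⁻³ / 1.8871894×10⁻⁵ = 413.313 K
T = 16.8 + 413.313 = 430.113 °C

T = 430.1 °C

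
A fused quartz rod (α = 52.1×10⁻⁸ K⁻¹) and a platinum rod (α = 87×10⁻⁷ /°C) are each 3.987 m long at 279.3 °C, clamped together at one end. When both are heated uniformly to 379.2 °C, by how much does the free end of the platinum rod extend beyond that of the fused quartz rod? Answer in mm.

3.26 mm

ΔT = 99.9 K
fused quartz: ΔL = 52.1×10⁻⁸ × 3.987 m × 99.9 = 2.0751×10⁻⁴ m = 0.20751 mm
platinum: ΔL = 87×10⁻⁷ × 3.987 m × 99.9 = 3.4652×10⁻³ m = 3.4652 mm
difference = 3.4652 − 0.20751 = 3.25769 mm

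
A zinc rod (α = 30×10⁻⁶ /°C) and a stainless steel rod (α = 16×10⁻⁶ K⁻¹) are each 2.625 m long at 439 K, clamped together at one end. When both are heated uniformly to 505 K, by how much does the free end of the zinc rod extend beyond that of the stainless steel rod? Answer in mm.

ΔT = 66 K
zinc: ΔL = 30×10⁻⁶ × 2.625 m × 66 = 5.1975×10⁻³ m = 5.1975 mm
stainless steel: ΔL = 16×10⁻⁶ × 2.625 m × 66 = 2.7720×10⁻³ m = 2.7720 mm
difference = 5.1975 − 2.7720 = 2.4255 mm

2.43 mm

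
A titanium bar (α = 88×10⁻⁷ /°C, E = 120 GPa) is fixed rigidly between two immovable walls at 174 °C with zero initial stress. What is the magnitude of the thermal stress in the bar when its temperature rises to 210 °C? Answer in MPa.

Fully constrained: the free strain ε = αΔT is blocked, so σ = Eε = EαΔT.
|ΔT| = 36 K
σ = 120×10⁹ × 88×10⁻⁷ × 36 = 3.80×10⁷ Pa

σ = 38.0 MPa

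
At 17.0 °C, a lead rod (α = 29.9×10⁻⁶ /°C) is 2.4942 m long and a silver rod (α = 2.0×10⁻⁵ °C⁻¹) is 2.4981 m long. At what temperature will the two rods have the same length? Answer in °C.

T = 175.4 °C

L₁(1 + α₁ΔT) = L₂(1 + α₂ΔT) ⇒ ΔT = (L₂ − L₁)/(α₁L₁ − α₂L₂)
L₂ − L₁ = 2.4981 − 2.4942 = 3.90×10⁻³ m
α₁L₁ − α₂L₂ = 29.9×10⁻⁶×2.4942 − 2.0×10⁻⁵×2.4981 = 2.461458×10⁻⁵ m/K
ΔT = 3.90×10⁻³ / 2.461458×10⁻⁵ = 158.443 K
T = 17.0 + 158.443 = 175.443 °C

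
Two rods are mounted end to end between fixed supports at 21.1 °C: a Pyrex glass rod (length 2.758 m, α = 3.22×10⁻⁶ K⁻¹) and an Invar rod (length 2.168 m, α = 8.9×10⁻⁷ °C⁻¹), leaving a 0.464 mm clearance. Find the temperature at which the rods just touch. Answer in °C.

T = 64.0 °C

Gap closes when ΔL₁ + ΔL₂ = 0.464 mm = 4.64×10⁻⁴ m
(α₁L₁ + α₂L₂)ΔT = g
α₁L₁ + α₂L₂ = 3.22×10⁻⁶×2.758 + 8.9×10⁻⁷×2.168 = 1.081028×10⁻⁵ m/K
ΔT = 4.64×10⁻⁴ / 1.081028×10⁻⁵ = 42.922 K
T = 21.1 + 42.922 = 64.022 °C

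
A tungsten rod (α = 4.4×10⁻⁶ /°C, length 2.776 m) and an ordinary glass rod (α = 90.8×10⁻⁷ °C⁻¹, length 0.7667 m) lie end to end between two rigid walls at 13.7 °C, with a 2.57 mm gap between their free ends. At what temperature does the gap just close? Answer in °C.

Gap closes when ΔL₁ + ΔL₂ = 2.57 mm = 2.57×10⁻³ m
(α₁L₁ + α₂L₂)ΔT = g
α₁L₁ + α₂L₂ = 4.4×10⁻⁶×2.776 + 90.8×10⁻⁷×0.7667 = 1.9176036×10⁻⁵ m/K
ΔT = 2.57×10⁻³ / 1.9176036×10⁻⁵ = 134.02 K
T = 13.7 + 134.02 = 147.72 °C

T = 148 °C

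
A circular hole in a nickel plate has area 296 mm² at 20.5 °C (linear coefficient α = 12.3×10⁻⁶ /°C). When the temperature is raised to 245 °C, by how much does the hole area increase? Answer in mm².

ΔA = 1.63 mm²

Area coefficient ≈ 2α; |ΔT| = 224.5 K
ΔA = 2αA₀ΔT = 2(12.3×10⁻⁶)(296)(224.5) = 1.63 mm²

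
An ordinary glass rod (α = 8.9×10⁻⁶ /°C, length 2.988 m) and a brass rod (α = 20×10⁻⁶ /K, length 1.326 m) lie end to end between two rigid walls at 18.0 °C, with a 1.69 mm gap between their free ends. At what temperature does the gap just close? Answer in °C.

T = 49.8 °C

Gap closes when ΔL₁ + ΔL₂ = 1.69 mm = 1.69×10⁻³ m
(α₁L₁ + α₂L₂)ΔT = g
α₁L₁ + α₂L₂ = 8.9×10⁻⁶×2.988 + 20×10⁻⁶×1.326 = 5.31132×10⁻⁵ m/K
ΔT = 1.69×10⁻³ / 5.31132×10⁻⁵ = 31.819 K
T = 18.0 + 31.819 = 49.819 °C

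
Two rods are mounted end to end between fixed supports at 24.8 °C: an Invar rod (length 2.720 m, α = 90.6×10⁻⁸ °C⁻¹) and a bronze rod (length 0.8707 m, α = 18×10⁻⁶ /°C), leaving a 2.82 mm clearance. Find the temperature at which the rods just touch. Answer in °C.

T = 180 °C

α₁L₁ = 2.46432×10⁻⁶ m/K, α₂L₂ = 1.56726×10⁻⁵ m/K → total 1.813692×10⁻⁵ m/K
ΔT = g/(α₁L₁+α₂L₂) = 2.82×10⁻³ / 1.813692×10⁻⁵ = 155.48 K
T = 24.8 + 155.48 = 180.28 °C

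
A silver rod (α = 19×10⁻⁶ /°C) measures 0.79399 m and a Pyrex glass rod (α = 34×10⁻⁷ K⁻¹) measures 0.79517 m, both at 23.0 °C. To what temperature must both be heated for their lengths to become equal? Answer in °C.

L₁(1 + α₁ΔT) = L₂(1 + α₂ΔT) ⇒ ΔT = (L₂ − L₁)/(α₁L₁ − α₂L₂)
L₂ − L₁ = 0.79517 − 0.79399 = 1.18×10⁻³ m
α₁L₁ − α₂L₂ = 19×10⁻⁶×0.79399 − 34×10⁻⁷×0.79517 = 1.2382232×10⁻⁵ m/K
ΔT = 1.18×10⁻³ / 1.2382232×10⁻⁵ = 95.298 K
T = 23.0 + 95.298 = 118.298 °C

T = 118.3 °C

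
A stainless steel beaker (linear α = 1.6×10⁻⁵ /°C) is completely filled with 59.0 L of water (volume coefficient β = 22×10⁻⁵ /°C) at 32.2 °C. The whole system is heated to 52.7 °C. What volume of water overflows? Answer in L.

0.208 L

The beaker also expands: β_container ≈ 3α = 4.8×10⁻⁵ /K
Net overflow = V₀(β_liq − 3α_cont)ΔT
β − 3α = 2.20×10⁻⁴ − 4.8×10⁻⁵ = 1.72×10⁻⁴ /K; ΔT = 20.5 K
ΔV = 59.0 × 1.72×10⁻⁴ × 20.5 = 0.208 L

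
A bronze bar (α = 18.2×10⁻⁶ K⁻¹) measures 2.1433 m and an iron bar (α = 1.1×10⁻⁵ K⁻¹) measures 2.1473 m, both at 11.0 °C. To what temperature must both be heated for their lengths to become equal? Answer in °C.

Equal length when α₁L₁ΔT − α₂L₂ΔT = L₂ − L₁ = 4.00×10⁻³ m
α₁L₁ = 3.900806×10⁻⁵, α₂L₂ = 2.36203×10⁻⁵ → Δ(αL) = 1.538776×10⁻⁵ m/K
ΔT = 4.00×10⁻³ / 1.538776×10⁻⁵ = 259.947 K, so T = 11.0 + 259.947 = 270.947 °C

T = 270.9 °C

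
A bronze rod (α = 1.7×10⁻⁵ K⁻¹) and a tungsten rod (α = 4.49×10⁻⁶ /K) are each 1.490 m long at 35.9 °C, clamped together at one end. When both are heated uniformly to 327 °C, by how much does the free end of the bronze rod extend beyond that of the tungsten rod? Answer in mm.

ΔT = 291.1 K
bronze: ΔL = 1.7×10⁻⁵ × 1.490 m × 291.1 = 7.3736×10⁻³ m = 7.3736 mm
tungsten: ΔL = 4.49×10⁻⁶ × 1.490 m × 291.1 = 1.9475×10⁻³ m = 1.9475 mm
difference = 7.3736 − 1.9475 = 5.4261 mm

5.43 mm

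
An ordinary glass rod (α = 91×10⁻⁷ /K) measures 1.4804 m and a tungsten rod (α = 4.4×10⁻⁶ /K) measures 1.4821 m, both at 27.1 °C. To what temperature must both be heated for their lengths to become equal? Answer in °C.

T = 271.7 °C

Equal length when α₁L₁ΔT − α₂L₂ΔT = L₂ − L₁ = 1.70×10⁻³ m
α₁L₁ = 1.347164×10⁻⁵, α₂L₂ = 6.52124×10⁻⁶ → Δ(αL) = 6.9504×10⁻⁶ m/K
ΔT = 1.70×10⁻³ / 6.9504×10⁻⁶ = 244.590 K, so T = 27.1 + 244.590 = 271.690 °C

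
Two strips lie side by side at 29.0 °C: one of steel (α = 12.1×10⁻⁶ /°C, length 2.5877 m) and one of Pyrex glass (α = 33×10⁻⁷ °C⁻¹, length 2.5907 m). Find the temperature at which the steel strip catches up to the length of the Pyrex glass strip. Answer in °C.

Equal length when α₁L₁ΔT − α₂L₂ΔT = L₂ − L₁ = 3.00×10⁻³ m
α₁L₁ = 3.131117×10⁻⁵, α₂L₂ = 8.54931×10⁻⁶ → Δ(αL) = 2.276186×10⁻⁵ m/K
ΔT = 3.00×10⁻³ / 2.276186×10⁻⁵ = 131.799 K, so T = 29.0 + 131.799 = 160.799 °C

T = 160.8 °C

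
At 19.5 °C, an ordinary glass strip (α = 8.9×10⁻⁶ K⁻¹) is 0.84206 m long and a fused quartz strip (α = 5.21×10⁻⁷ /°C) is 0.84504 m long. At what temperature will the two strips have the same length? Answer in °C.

T = 442.0 °C

L₁(1 + α₁ΔT) = L₂(1 + α₂ΔT) ⇒ ΔT = (L₂ − L₁)/(α₁L₁ − α₂L₂)
L₂ − L₁ = 0.84504 − 0.84206 = 2.98×10⁻³ m
α₁L₁ − α₂L₂ = 8.9×10⁻⁶×0.84206 − 5.21×10⁻⁷×0.84504 = 7.05406816×10⁻⁶ m/K
ΔT = 2.98×10⁻³ / 7.05406816×10⁻⁶ = 422.451 K
T = 19.5 + 422.451 = 441.951 °C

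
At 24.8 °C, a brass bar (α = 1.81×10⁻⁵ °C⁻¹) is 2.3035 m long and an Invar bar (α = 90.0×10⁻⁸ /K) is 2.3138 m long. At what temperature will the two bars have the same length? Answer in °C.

T = 284.8 °C

L₁(1 + α₁ΔT) = L₂(1 + α₂ΔT) ⇒ ΔT = (L₂ − L₁)/(α₁L₁ − α₂L₂)
L₂ − L₁ = 2.3138 − 2.3035 = 1.03×10⁻² m
α₁L₁ − α₂L₂ = 1.81×10⁻⁵×2.3035 − 90.0×10⁻⁸×2.3138 = 3.961093×10⁻⁵ m/K
ΔT = 1.03×10⁻² / 3.961093×10⁻⁵ = 260.029 K
T = 24.8 + 260.029 = 284.829 °C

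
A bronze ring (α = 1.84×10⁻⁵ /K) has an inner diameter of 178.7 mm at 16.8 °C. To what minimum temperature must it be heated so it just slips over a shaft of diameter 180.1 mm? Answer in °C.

Required Δd = 180.1 − 178.7 = 1.4 mm
Δd = αd₀ΔT ⇒ ΔT = Δd/(αd₀) = 1.4 / (1.84×10⁻⁵ × 178.7) = 425.78 K
T_min = 16.8 + 425.78 = 442.58 °C

T = 443 °C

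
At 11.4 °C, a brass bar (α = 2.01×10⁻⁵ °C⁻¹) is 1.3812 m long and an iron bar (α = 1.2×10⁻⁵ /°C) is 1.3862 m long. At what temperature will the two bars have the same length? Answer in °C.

Equal length when α₁L₁ΔT − α₂L₂ΔT = L₂ − L₁ = 5.00×10⁻³ m
α₁L₁ = 2.776212×10⁻⁵, α₂L₂ = 1.66344×10⁻⁵ → Δ(αL) = 1.112772×10⁻⁵ m/K
ΔT = 5.00×10⁻³ / 1.112772×10⁻⁵ = 449.328 K, so T = 11.4 + 449.328 = 460.728 °C

T = 460.7 °C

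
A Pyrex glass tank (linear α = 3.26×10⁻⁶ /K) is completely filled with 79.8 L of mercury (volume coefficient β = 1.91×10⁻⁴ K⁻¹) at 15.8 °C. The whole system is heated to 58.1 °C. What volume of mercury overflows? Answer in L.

The tank also expands: β_container ≈ 3α = 9.78×10⁻⁶ /K
Net overflow = V₀(β_liq − 3α_cont)ΔT
β − 3α = 1.91×10⁻⁴ − 9.78×10⁻⁶ = 1.8122×10⁻⁴ /K; ΔT = 42.3 K
ΔV = 79.8 × 1.8122×10⁻⁴ × 42.3 = 0.612 L

0.612 L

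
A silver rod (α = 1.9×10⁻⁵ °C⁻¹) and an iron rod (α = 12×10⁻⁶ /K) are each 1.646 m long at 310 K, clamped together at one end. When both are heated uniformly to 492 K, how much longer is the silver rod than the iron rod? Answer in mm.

ΔT = 182 K
silver: ΔL = 1.9×10⁻⁵ × 1.646 m × 182 = 5.6919×10⁻³ m = 5.6919 mm
iron: ΔL = 12×10⁻⁶ × 1.646 m × 182 = 3.5949×10⁻³ m = 3.5949 mm
difference = 5.6919 − 3.5949 = 2.0970 mm

2.10 mm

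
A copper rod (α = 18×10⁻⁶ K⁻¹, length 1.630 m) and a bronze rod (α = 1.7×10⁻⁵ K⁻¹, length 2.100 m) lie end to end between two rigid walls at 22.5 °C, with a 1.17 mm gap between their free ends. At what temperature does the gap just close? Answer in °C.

α₁L₁ = 2.934×10⁻⁵ m/K, α₂L₂ = 3.570×10⁻⁵ m/K → total 6.504×10⁻⁵ m/K
ΔT = g/(α₁L₁+α₂L₂) = 1.17×10⁻³ / 6.504×10⁻⁵ = 17.989 K
T = 22.5 + 17.989 = 40.489 °C

T = 40.5 °C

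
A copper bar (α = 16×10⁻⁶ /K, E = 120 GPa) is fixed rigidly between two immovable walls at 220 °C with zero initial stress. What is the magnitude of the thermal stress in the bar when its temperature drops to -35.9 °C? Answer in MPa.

Fully constrained: the free strain ε = αΔT is blocked, so σ = Eε = EαΔT.
|ΔT| = 255.9 K
σ = 120×10⁹ × 16×10⁻⁶ × 255.9 = 4.91×10⁸ Pa

σ = 491 MPa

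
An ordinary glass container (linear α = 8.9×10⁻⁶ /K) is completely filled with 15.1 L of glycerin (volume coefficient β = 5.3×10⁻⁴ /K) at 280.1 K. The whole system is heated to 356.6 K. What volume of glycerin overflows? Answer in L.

0.581 L

The container also expands: β_container ≈ 3α = 2.67×10⁻⁵ /K
Net overflow = V₀(β_liq − 3α_cont)ΔT
β − 3α = 5.30×10⁻⁴ − 2.67×10⁻⁵ = 5.033×10⁻⁴ /K; ΔT = 76.5 K
ΔV = 15.1 × 5.033×10⁻⁴ × 76.5 = 0.581 L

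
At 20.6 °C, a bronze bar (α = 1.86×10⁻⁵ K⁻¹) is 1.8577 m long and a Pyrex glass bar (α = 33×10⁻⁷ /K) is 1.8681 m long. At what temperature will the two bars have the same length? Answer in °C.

Equal length when α₁L₁ΔT − α₂L₂ΔT = L₂ − L₁ = 1.04×10⁻² m
α₁L₁ = 3.455322×10⁻⁵, α₂L₂ = 6.16473×10⁻⁶ → Δ(αL) = 2.838849×10⁻⁵ m/K
ΔT = 1.04×10⁻² / 2.838849×10⁻⁵ = 366.346 K, so T = 20.6 + 366.346 = 386.946 °C

T = 386.9 °C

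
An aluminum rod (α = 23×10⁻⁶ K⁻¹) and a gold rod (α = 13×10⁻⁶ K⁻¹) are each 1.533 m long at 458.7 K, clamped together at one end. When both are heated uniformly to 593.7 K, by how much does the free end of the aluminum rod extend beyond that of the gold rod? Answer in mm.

2.07 mm

ΔT = 135.0 K
aluminum: ΔL = 23×10⁻⁶ × 1.533 m × 135.0 = 4.7600×10⁻³ m = 4.7600 mm
gold: ΔL = 13×10⁻⁶ × 1.533 m × 135.0 = 2.6904×10⁻³ m = 2.6904 mm
difference = 4.7600 − 2.6904 = 2.0696 mm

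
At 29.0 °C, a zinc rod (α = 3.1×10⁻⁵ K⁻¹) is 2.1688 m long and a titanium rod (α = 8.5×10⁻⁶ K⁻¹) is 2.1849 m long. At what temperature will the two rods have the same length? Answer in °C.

T = 359.9 °C

L₁(1 + α₁ΔT) = L₂(1 + α₂ΔT) ⇒ ΔT = (L₂ − L₁)/(α₁L₁ − α₂L₂)
L₂ − L₁ = 2.1849 − 2.1688 = 1.61×10⁻² m
α₁L₁ − α₂L₂ = 3.1×10⁻⁵×2.1688 − 8.5×10⁻⁶×2.1849 = 4.866115×10⁻⁵ m/K
ΔT = 1.61×10⁻² / 4.866115×10⁻⁵ = 330.859 K
T = 29.0 + 330.859 = 359.859 °C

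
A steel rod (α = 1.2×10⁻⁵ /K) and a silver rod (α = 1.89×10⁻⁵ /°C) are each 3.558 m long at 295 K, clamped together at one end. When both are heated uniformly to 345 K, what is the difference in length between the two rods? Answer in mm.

1.23 mm

ΔT = 50 K
steel: ΔL = 1.2×10⁻⁵ × 3.558 m × 50 = 2.1348×10⁻³ m = 2.1348 mm
silver: ΔL = 1.89×10⁻⁵ × 3.558 m × 50 = 3.3623×10⁻³ m = 3.3623 mm
difference = 3.3623 − 2.1348 = 1.2275 mm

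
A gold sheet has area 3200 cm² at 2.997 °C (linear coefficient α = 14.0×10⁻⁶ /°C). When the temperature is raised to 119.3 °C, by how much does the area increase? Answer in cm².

Area coefficient ≈ 2α; |ΔT| = 116.303 K
ΔA = 2αA₀ΔT = 2(14.0×10⁻⁶)(3200)(116.303) = 10.4 cm²

ΔA = 10.4 cm²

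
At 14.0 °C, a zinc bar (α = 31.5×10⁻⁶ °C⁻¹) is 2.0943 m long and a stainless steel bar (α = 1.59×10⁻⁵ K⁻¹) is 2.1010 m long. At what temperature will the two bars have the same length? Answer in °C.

L₁(1 + α₁ΔT) = L₂(1 + α₂ΔT) ⇒ ΔT = (L₂ − L₁)/(α₁L₁ − α₂L₂)
L₂ − L₁ = 2.1010 − 2.0943 = 6.70×10⁻³ m
α₁L₁ − α₂L₂ = 31.5×10⁻⁶×2.0943 − 1.59×10⁻⁵×2.1010 = 3.256455×10⁻⁵ m/K
ΔT = 6.70×10⁻³ / 3.256455×10⁻⁵ = 205.745 K
T = 14.0 + 205.745 = 219.745 °C

T = 219.7 °C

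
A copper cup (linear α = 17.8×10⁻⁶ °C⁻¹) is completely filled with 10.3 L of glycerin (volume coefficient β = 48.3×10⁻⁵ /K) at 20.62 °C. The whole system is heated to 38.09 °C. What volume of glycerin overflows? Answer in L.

The cup also expands: β_container ≈ 3α = 5.34×10⁻⁵ /K
Net overflow = V₀(β_liq − 3α_cont)ΔT
β − 3α = 4.83×10⁻⁴ − 5.34×10⁻⁵ = 4.296×10⁻⁴ /K; ΔT = 17.47 K
ΔV = 10.3 × 4.296×10⁻⁴ × 17.47 = 0.0773 L

0.0773 L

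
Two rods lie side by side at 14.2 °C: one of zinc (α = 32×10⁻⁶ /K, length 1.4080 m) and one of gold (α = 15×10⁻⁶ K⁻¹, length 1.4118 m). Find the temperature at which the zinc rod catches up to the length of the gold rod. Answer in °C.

T = 173.3 °C

L₁(1 + α₁ΔT) = L₂(1 + α₂ΔT) ⇒ ΔT = (L₂ − L₁)/(α₁L₁ − α₂L₂)
L₂ − L₁ = 1.4118 − 1.4080 = 3.80×10⁻³ m
α₁L₁ − α₂L₂ = 32×10⁻⁶×1.4080 − 15×10⁻⁶×1.4118 = 2.3879×10⁻⁵ m/K
ΔT = 3.80×10⁻³ / 2.3879×10⁻⁵ = 159.136 K
T = 14.2 + 159.136 = 173.336 °C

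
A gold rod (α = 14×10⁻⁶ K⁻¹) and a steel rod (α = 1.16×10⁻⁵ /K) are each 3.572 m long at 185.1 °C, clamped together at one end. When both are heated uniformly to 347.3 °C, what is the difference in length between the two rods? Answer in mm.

ΔT = 162.2 K
gold: ΔL = 14×10⁻⁶ × 3.572 m × 162.2 = 8.1113×10⁻³ m = 8.1113 mm
steel: ΔL = 1.16×10⁻⁵ × 3.572 m × 162.2 = 6.7208×10⁻³ m = 6.7208 mm
difference = 8.1113 − 6.7208 = 1.3905 mm

1.39 mm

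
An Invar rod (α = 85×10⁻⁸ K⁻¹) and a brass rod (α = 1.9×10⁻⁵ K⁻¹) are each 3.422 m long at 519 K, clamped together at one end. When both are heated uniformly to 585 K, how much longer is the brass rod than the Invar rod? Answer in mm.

4.10 mm

ΔT = 66 K
Invar: ΔL = 85×10⁻⁸ × 3.422 m × 66 = 1.9197×10⁻⁴ m = 0.19197 mm
brass: ΔL = 1.9×10⁻⁵ × 3.422 m × 66 = 4.2912×10⁻³ m = 4.2912 mm
difference = 4.2912 − 0.19197 = 4.09923 mm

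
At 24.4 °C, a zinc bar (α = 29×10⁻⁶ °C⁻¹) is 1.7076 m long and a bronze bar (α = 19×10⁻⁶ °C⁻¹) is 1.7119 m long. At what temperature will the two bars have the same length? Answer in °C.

L₁(1 + α₁ΔT) = L₂(1 + α₂ΔT) ⇒ ΔT = (L₂ − L₁)/(α₁L₁ − α₂L₂)
L₂ − L₁ = 1.7119 − 1.7076 = 4.30×10⁻³ m
α₁L₁ − α₂L₂ = 29×10⁻⁶×1.7076 − 19×10⁻⁶×1.7119 = 1.69943×10⁻⁵ m/K
ΔT = 4.30×10⁻³ / 1.69943×10⁻⁵ = 253.026 K
T = 24.4 + 253.026 = 277.426 °C

T = 277.4 °C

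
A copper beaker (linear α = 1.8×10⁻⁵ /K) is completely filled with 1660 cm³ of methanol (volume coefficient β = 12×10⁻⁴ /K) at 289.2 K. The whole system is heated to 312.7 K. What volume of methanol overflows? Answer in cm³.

44.7 cm³

The beaker also expands: β_container ≈ 3α = 5.4×10⁻⁵ /K
Net overflow = V₀(β_liq − 3α_cont)ΔT
β − 3α = 1.20×10⁻³ − 5.4×10⁻⁵ = 1.146×10⁻³ /K; ΔT = 23.5 K
ΔV = 1660 × 1.146×10⁻³ × 23.5 = 44.7 cm³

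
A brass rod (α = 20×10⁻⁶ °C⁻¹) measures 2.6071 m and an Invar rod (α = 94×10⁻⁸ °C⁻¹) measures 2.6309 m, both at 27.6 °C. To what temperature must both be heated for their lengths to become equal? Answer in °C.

T = 506.8 °C

Equal length when α₁L₁ΔT − α₂L₂ΔT = L₂ − L₁ = 2.38×10⁻² m
α₁L₁ = 5.2142×10⁻⁵, α₂L₂ = 2.473046×10⁻⁶ → Δ(αL) = 4.9668954×10⁻⁵ m/K
ΔT = 2.38×10⁻² / 4.9668954×10⁻⁵ = 479.173 K, so T = 27.6 + 479.173 = 506.773 °C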